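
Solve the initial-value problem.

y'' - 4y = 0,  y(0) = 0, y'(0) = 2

General solution: y = C₁e^(2x) + C₂e^(-2x)
Applying ICs: C₁ = 1/2, C₂ = -1/2
Particular solution: y = (1/2)e^(2x) - (1/2)e^(-2x)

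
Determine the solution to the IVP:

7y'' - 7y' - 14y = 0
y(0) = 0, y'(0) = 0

General solution: y = C₁e^(2x) + C₂e^(-x)
Applying ICs: C₁ = 0, C₂ = 0
Particular solution: y = 0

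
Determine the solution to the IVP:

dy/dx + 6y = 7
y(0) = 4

General solution: y = 7/6 + Ce^(-6x)
Applying y(0) = 4: C = 4 - 7/6 = 17/6
Particular solution: y = 7/6 + (17/6)e^(-6x)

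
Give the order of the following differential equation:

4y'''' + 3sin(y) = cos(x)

The order is 4 (highest derivative is of order 4).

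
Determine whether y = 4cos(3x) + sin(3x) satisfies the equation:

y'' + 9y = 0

Verification:
y'' = -36cos(3x) - 9sin(3x)
y'' + 9y = 0 ✓

Yes, it is a solution.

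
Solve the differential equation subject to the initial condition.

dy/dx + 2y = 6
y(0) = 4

General solution: y = 3 + Ce^(-2x)
Applying y(0) = 4: C = 4 - 3 = 1
Particular solution: y = 3 + e^(-2x)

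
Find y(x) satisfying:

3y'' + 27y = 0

Characteristic equation: 3r² + 27 = 0
Divide by 3: r² + 9 = 0
Roots: r = ±3i (complex conjugates)
General solution: y = C₁cos(3x) + C₂sin(3x)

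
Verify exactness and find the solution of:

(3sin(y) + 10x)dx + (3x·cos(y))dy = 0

Verify exactness: ∂M/∂y = ∂N/∂x ✓
Find F(x,y) such that ∂F/∂x = M, ∂F/∂y = N
Solution: 3x·sin(y) + 5x² = C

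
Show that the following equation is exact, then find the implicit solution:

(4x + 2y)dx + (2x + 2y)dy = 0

Verify exactness: ∂M/∂y = ∂N/∂x ✓
Find F(x,y) such that ∂F/∂x = M, ∂F/∂y = N
Solution: 2x² + 2xy + y² = C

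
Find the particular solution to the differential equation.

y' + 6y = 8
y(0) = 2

General solution: y = 4/3 + Ce^(-6x)
Applying y(0) = 2: C = 2 - 4/3 = 2/3
Particular solution: y = 4/3 + (2/3)e^(-6x)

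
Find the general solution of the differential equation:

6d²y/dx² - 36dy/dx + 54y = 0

Characteristic equation: 6r² - 36r + 54 = 0
Divide by 6: r² - 6r + 9 = 0
Factored: (r - 3)² = 0
Repeated root: r = 3
General solution: y = (C₁ + C₂x)e^(3x)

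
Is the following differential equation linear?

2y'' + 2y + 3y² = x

No. Nonlinear (y² term)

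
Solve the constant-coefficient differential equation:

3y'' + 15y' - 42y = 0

Characteristic equation: 3r² + 15r - 42 = 0
Divide by 3: r² + 5r - 14 = 0
Roots: r = 2, -7 (distinct real)
General solution: y = C₁e^(2x) + C₂e^(-7x)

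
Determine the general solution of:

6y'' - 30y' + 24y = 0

Characteristic equation: 6r² - 30r + 24 = 0
Divide by 6: r² - 5r + 4 = 0
Roots: r = 4, 1 (distinct real)
General solution: y = C₁e^(4x) + C₂e^x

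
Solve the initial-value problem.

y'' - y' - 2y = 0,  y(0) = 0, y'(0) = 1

General solution: y = C₁e^(2x) + C₂e^(-x)
Applying ICs: C₁ = 1/3, C₂ = -1/3
Particular solution: y = (1/3)e^(2x) - (1/3)e^(-x)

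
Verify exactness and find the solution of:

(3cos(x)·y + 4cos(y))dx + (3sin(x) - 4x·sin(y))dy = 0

Verify exactness: ∂M/∂y = ∂N/∂x ✓
Find F(x,y) such that ∂F/∂x = M, ∂F/∂y = N
Solution: 3sin(x)·y + 4x·cos(y) = C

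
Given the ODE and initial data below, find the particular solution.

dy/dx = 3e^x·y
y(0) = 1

General solution: y = Ce^(3e^x)
Applying IC y(0) = 1:
Particular solution: y = e^(3(e^x - 1))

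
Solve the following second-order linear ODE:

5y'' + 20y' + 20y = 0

Characteristic equation: 5r² + 20r + 20 = 0
Divide by 5: r² + 4r + 4 = 0
Factored: (r + 2)² = 0
Repeated root: r = -2
General solution: y = (C₁ + C₂x)e^(-2x)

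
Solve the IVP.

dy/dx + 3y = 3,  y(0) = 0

General solution: y = 1 + Ce^(-3x)
Applying y(0) = 0: C = 0 - 1 = -1
Particular solution: y = 1 - e^(-3x)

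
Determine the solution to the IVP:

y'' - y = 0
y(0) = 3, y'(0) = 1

General solution: y = C₁e^x + C₂e^(-x)
Applying ICs: C₁ = 2, C₂ = 1
Particular solution: y = 2e^x + e^(-x)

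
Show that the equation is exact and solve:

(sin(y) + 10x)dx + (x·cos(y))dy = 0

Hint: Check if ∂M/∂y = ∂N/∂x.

Verify exactness: ∂M/∂y = ∂N/∂x ✓
Find F(x,y) such that ∂F/∂x = M, ∂F/∂y = N
Solution: x·sin(y) + 5x² = C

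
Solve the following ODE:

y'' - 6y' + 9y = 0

Characteristic equation: r² - 6r + 9 = 0
Factored: (r - 3)² = 0
Repeated root: r = 3
General solution: y = (C₁ + C₂x)e^(3x)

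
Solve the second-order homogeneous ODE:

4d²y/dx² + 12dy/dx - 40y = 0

Characteristic equation: 4r² + 12r - 40 = 0
Divide by 4: r² + 3r - 10 = 0
Roots: r = 2, -5 (distinct real)
General solution: y = C₁e^(2x) + C₂e^(-5x)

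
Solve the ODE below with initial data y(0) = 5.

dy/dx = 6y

General solution: y = Ce^(6x)
Applying IC y(0) = 5:
Particular solution: y = 5e^(6x)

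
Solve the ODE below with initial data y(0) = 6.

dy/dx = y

General solution: y = Ce^x
Applying IC y(0) = 6:
Particular solution: y = 6e^x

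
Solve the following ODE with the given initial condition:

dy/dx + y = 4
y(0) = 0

General solution: y = 4 + Ce^(-x)
Applying y(0) = 0: C = 0 - 4 = -4
Particular solution: y = 4 - 4e^(-x)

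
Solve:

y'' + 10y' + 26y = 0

Characteristic equation: r² + 10r + 26 = 0
Roots: r = -5 ± i (complex conjugates)
General solution: y = e^(-5x)(C₁cos(x) + C₂sin(x))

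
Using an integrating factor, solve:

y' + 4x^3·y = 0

Using integrating factor method:

General solution: y = Ce^(-x^4)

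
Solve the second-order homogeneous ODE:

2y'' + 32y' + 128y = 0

Characteristic equation: 2r² + 32r + 128 = 0
Divide by 2: r² + 16r + 64 = 0
Factored: (r + 8)² = 0
Repeated root: r = -8
General solution: y = (C₁ + C₂x)e^(-8x)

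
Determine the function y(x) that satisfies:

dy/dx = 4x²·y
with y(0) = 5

General solution: y = Ce^(4x³/3)
Applying IC y(0) = 5:
Particular solution: y = 5e^(4x³/3)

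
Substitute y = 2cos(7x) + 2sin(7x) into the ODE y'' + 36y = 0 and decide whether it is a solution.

Verification:
y'' = -98cos(7x) - 98sin(7x)
y'' + 36y ≠ 0 (frequency mismatch: got 49 instead of 36)

No, it is not a solution.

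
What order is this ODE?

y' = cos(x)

The order is 1 (highest derivative is of order 1).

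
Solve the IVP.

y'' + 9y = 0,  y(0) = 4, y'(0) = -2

General solution: y = C₁cos(3x) + C₂sin(3x)
Complex roots r = ±3i
Applying ICs: C₁ = 4, C₂ = -2/3
Particular solution: y = 4cos(3x) - (2/3)sin(3x)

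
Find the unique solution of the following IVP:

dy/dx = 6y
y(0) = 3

General solution: y = Ce^(6x)
Applying IC y(0) = 3:
Particular solution: y = 3e^(6x)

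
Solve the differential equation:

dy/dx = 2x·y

Separating variables and integrating:
ln|y| = x^2 + C

General solution: y = Ce^(x^2)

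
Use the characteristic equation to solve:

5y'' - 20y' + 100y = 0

Characteristic equation: 5r² - 20r + 100 = 0
Divide by 5: r² - 4r + 20 = 0
Roots: r = 2 ± 4i (complex conjugates)
General solution: y = e^(2x)(C₁cos(4x) + C₂sin(4x))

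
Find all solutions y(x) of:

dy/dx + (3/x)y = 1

Using integrating factor method:

General solution: y = (1/4)x + Cx^(-3)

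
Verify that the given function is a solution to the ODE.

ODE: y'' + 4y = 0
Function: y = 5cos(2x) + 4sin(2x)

Verification:
y'' = -20cos(2x) - 16sin(2x)
y'' + 4y = 0 ✓

Yes, it is a solution.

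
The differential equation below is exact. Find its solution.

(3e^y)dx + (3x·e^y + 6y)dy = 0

Verify exactness: ∂M/∂y = ∂N/∂x ✓
Find F(x,y) such that ∂F/∂x = M, ∂F/∂y = N
Solution: 3x·e^y + 3y² = C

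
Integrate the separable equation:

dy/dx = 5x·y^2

Separating variables and integrating:
-1/y = 5x^2/2 + C

General solution: y^-1 = (-5/2)x^2 + C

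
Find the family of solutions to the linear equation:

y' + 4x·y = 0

Using integrating factor method:

General solution: y = Ce^(-2x^2)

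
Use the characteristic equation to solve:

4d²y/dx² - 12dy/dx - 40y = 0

Characteristic equation: 4r² - 12r - 40 = 0
Divide by 4: r² - 3r - 10 = 0
Roots: r = 5, -2 (distinct real)
General solution: y = C₁e^(5x) + C₂e^(-2x)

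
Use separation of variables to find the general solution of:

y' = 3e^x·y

Separating variables and integrating:
ln|y| = 3e^x + C

General solution: y = Ce^(3e^x)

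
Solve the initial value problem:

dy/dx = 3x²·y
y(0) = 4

General solution: y = Ce^(x³)
Applying IC y(0) = 4:
Particular solution: y = 4e^(x³)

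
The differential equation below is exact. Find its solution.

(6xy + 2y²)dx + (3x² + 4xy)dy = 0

Verify exactness: ∂M/∂y = ∂N/∂x ✓
Find F(x,y) such that ∂F/∂x = M, ∂F/∂y = N
Solution: 3x²y + 2xy² = C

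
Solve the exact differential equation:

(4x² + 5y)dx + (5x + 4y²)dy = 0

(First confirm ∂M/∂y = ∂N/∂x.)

Verify exactness: ∂M/∂y = ∂N/∂x ✓
Find F(x,y) such that ∂F/∂x = M, ∂F/∂y = N
Solution: 4x³/3 + 5xy + 4y³/3 = C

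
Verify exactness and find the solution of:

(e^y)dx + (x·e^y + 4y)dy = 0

Verify exactness: ∂M/∂y = ∂N/∂x ✓
Find F(x,y) such that ∂F/∂x = M, ∂F/∂y = N
Solution: x·e^y + 2y² = C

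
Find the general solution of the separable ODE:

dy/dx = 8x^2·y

Separating variables and integrating:
ln|y| = 8x^3/3 + C

General solution: y = Ce^(8x^3/3)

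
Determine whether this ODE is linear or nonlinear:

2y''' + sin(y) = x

Nonlinear (sin(y) is nonlinear in y)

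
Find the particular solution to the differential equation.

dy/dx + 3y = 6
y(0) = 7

General solution: y = 2 + Ce^(-3x)
Applying y(0) = 7: C = 7 - 2 = 5
Particular solution: y = 2 + 5e^(-3x)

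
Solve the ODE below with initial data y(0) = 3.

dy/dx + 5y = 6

General solution: y = 6/5 + Ce^(-5x)
Applying y(0) = 3: C = 3 - 6/5 = 9/5
Particular solution: y = 6/5 + (9/5)e^(-5x)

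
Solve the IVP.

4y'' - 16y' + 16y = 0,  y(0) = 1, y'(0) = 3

General solution: y = (C₁ + C₂x)e^(2x)
Repeated root r = 2
Applying ICs: C₁ = 1, C₂ = 1
Particular solution: y = (1 + x)e^(2x)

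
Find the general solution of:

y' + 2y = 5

Using integrating factor method:

General solution: y = 5/2 + Ce^(-2x)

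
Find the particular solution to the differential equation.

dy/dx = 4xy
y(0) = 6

General solution: y = Ce^(2x²)
Applying IC y(0) = 6:
Particular solution: y = 6e^(2x²)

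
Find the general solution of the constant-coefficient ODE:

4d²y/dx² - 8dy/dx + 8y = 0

Characteristic equation: 4r² - 8r + 8 = 0
Divide by 4: r² - 2r + 2 = 0
Roots: r = 1 ± i (complex conjugates)
General solution: y = e^x(C₁cos(x) + C₂sin(x))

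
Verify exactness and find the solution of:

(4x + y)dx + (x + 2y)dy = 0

Verify exactness: ∂M/∂y = ∂N/∂x ✓
Find F(x,y) such that ∂F/∂x = M, ∂F/∂y = N
Solution: 2x² + xy + y² = C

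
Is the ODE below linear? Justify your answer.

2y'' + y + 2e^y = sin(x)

No. Nonlinear (e^y is nonlinear in y)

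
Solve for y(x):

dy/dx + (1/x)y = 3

Using integrating factor method:

General solution: y = (3/2)x + C/x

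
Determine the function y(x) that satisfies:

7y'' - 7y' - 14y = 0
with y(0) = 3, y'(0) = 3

General solution: y = C₁e^(2x) + C₂e^(-x)
Applying ICs: C₁ = 2, C₂ = 1
Particular solution: y = 2e^(2x) + e^(-x)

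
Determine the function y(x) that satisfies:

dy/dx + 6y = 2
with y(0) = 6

General solution: y = 1/3 + Ce^(-6x)
Applying y(0) = 6: C = 6 - 1/3 = 17/3
Particular solution: y = 1/3 + (17/3)e^(-6x)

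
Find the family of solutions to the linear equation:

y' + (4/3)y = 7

Using integrating factor method:

General solution: y = 21/4 + Ce^(-4x/3)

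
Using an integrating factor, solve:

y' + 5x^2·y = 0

Using integrating factor method:

General solution: y = Ce^(-5x^3/3)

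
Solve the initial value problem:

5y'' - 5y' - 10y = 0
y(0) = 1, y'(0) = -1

General solution: y = C₁e^(2x) + C₂e^(-x)
Applying ICs: C₁ = 0, C₂ = 1
Particular solution: y = e^(-x)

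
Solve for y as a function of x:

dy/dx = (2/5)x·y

Separating variables and integrating:
ln|y| = x^2/5 + C

General solution: y = Ce^(x^2/5)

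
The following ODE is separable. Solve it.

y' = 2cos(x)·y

Separating variables and integrating:
ln|y| = 2sin(x) + C

General solution: y = Ce^(2sin(x))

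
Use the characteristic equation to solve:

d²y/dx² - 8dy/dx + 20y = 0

Characteristic equation: r² - 8r + 20 = 0
Roots: r = 4 ± 2i (complex conjugates)
General solution: y = e^(4x)(C₁cos(2x) + C₂sin(2x))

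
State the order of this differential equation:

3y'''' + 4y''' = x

The order is 4 (highest derivative is of order 4).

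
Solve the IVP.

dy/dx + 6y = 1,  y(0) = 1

General solution: y = 1/6 + Ce^(-6x)
Applying y(0) = 1: C = 1 - 1/6 = 5/6
Particular solution: y = 1/6 + (5/6)e^(-6x)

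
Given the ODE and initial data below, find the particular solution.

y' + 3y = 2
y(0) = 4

General solution: y = 2/3 + Ce^(-3x)
Applying y(0) = 4: C = 4 - 2/3 = 10/3
Particular solution: y = 2/3 + (10/3)e^(-3x)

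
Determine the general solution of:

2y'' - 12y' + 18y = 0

Characteristic equation: 2r² - 12r + 18 = 0
Divide by 2: r² - 6r + 9 = 0
Factored: (r - 3)² = 0
Repeated root: r = 3
General solution: y = (C₁ + C₂x)e^(3x)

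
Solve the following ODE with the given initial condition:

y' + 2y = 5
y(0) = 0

General solution: y = 5/2 + Ce^(-2x)
Applying y(0) = 0: C = 0 - 5/2 = -5/2
Particular solution: y = 5/2 - (5/2)e^(-2x)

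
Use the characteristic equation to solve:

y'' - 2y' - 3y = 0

Characteristic equation: r² - 2r - 3 = 0
Roots: r = 3, -1 (distinct real)
General solution: y = C₁e^(3x) + C₂e^(-x)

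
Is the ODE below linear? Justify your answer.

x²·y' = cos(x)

Yes. Linear (y and its derivatives appear to the first power only, no products of y terms)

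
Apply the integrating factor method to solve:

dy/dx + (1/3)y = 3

Using integrating factor method:

General solution: y = 9 + Ce^(-x/3)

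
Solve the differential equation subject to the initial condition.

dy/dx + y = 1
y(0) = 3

General solution: y = 1 + Ce^(-x)
Applying y(0) = 3: C = 3 - 1 = 2
Particular solution: y = 1 + 2e^(-x)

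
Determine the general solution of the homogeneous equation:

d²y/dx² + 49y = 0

Characteristic equation: r² + 49 = 0
Roots: r = ±7i (complex conjugates)
General solution: y = C₁cos(7x) + C₂sin(7x)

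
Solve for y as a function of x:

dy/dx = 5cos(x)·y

Separating variables and integrating:
ln|y| = 5sin(x) + C

General solution: y = Ce^(5sin(x))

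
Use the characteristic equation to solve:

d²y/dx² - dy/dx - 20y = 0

Characteristic equation: r² - r - 20 = 0
Roots: r = 5, -4 (distinct real)
General solution: y = C₁e^(5x) + C₂e^(-4x)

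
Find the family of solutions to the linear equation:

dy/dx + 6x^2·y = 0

Using integrating factor method:

General solution: y = Ce^(-2x^3)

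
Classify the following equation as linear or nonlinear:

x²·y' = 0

Linear (y and its derivatives appear to the first power only, no products of y terms)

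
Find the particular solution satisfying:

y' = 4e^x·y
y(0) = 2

General solution: y = Ce^(4e^x)
Applying IC y(0) = 2:
Particular solution: y = 2e^(4(e^x - 1))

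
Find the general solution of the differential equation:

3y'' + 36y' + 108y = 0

Characteristic equation: 3r² + 36r + 108 = 0
Divide by 3: r² + 12r + 36 = 0
Factored: (r + 6)² = 0
Repeated root: r = -6
General solution: y = (C₁ + C₂x)e^(-6x)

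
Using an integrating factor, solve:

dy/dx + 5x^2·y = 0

Using integrating factor method:

General solution: y = Ce^(-5x^3/3)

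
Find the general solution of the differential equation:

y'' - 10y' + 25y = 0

Characteristic equation: r² - 10r + 25 = 0
Factored: (r - 5)² = 0
Repeated root: r = 5
General solution: y = (C₁ + C₂x)e^(5x)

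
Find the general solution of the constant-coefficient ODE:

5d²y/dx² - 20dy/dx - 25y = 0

Characteristic equation: 5r² - 20r - 25 = 0
Divide by 5: r² - 4r - 5 = 0
Roots: r = 5, -1 (distinct real)
General solution: y = C₁e^(5x) + C₂e^(-x)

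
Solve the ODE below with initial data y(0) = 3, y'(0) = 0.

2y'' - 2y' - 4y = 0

General solution: y = C₁e^(2x) + C₂e^(-x)
Applying ICs: C₁ = 1, C₂ = 2
Particular solution: y = e^(2x) + 2e^(-x)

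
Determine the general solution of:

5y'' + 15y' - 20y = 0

Characteristic equation: 5r² + 15r - 20 = 0
Divide by 5: r² + 3r - 4 = 0
Roots: r = 1, -4 (distinct real)
General solution: y = C₁e^x + C₂e^(-4x)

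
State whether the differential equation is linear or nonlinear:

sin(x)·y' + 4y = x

Linear (y and its derivatives appear to the first power only, no products of y terms)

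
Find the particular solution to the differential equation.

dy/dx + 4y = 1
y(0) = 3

General solution: y = 1/4 + Ce^(-4x)
Applying y(0) = 3: C = 3 - 1/4 = 11/4
Particular solution: y = 1/4 + (11/4)e^(-4x)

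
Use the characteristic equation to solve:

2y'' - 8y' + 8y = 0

Characteristic equation: 2r² - 8r + 8 = 0
Divide by 2: r² - 4r + 4 = 0
Factored: (r - 2)² = 0
Repeated root: r = 2
General solution: y = (C₁ + C₂x)e^(2x)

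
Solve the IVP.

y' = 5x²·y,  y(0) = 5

General solution: y = Ce^(5x³/3)
Applying IC y(0) = 5:
Particular solution: y = 5e^(5x³/3)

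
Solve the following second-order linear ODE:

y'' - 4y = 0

Characteristic equation: r² - 4 = 0
Roots: r = 2, -2 (distinct real)
General solution: y = C₁e^(2x) + C₂e^(-2x)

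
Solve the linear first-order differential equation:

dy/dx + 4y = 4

Using integrating factor method:

General solution: y = 1 + Ce^(-4x)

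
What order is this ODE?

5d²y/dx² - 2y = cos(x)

The order is 2 (highest derivative is of order 2).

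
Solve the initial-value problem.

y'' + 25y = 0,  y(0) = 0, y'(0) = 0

General solution: y = C₁cos(5x) + C₂sin(5x)
Complex roots r = ±5i
Applying ICs: C₁ = 0, C₂ = 0
Particular solution: y = 0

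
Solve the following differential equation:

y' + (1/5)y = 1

Using integrating factor method:

General solution: y = 5 + Ce^(-x/5)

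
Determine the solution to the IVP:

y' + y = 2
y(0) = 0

General solution: y = 2 + Ce^(-x)
Applying y(0) = 0: C = 0 - 2 = -2
Particular solution: y = 2 - 2e^(-x)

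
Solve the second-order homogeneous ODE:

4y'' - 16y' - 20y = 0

Characteristic equation: 4r² - 16r - 20 = 0
Divide by 4: r² - 4r - 5 = 0
Roots: r = 5, -1 (distinct real)
General solution: y = C₁e^(5x) + C₂e^(-x)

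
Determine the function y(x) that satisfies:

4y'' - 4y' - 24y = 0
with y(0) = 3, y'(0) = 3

General solution: y = C₁e^(3x) + C₂e^(-2x)
Applying ICs: C₁ = 9/5, C₂ = 6/5
Particular solution: y = (9/5)e^(3x) + (6/5)e^(-2x)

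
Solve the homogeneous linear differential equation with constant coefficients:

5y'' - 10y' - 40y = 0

Characteristic equation: 5r² - 10r - 40 = 0
Divide by 5: r² - 2r - 8 = 0
Roots: r = 4, -2 (distinct real)
General solution: y = C₁e^(4x) + C₂e^(-2x)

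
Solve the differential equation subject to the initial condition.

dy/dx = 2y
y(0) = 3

General solution: y = Ce^(2x)
Applying IC y(0) = 3:
Particular solution: y = 3e^(2x)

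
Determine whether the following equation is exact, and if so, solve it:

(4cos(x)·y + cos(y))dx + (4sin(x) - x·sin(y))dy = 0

Verify exactness: ∂M/∂y = ∂N/∂x ✓
Find F(x,y) such that ∂F/∂x = M, ∂F/∂y = N
Solution: 4sin(x)·y + x·cos(y) = C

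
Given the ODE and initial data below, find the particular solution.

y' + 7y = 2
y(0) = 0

General solution: y = 2/7 + Ce^(-7x)
Applying y(0) = 0: C = 0 - 2/7 = -2/7
Particular solution: y = 2/7 - (2/7)e^(-7x)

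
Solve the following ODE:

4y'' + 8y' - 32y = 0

Characteristic equation: 4r² + 8r - 32 = 0
Divide by 4: r² + 2r - 8 = 0
Roots: r = 2, -4 (distinct real)
General solution: y = C₁e^(2x) + C₂e^(-4x)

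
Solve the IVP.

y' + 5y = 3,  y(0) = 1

General solution: y = 3/5 + Ce^(-5x)
Applying y(0) = 1: C = 1 - 3/5 = 2/5
Particular solution: y = 3/5 + (2/5)e^(-5x)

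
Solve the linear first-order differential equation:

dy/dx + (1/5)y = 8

Using integrating factor method:

General solution: y = 40 + Ce^(-x/5)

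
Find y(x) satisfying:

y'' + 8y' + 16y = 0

Characteristic equation: r² + 8r + 16 = 0
Factored: (r + 4)² = 0
Repeated root: r = -4
General solution: y = (C₁ + C₂x)e^(-4x)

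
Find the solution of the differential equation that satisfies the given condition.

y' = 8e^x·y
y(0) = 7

General solution: y = Ce^(8e^x)
Applying IC y(0) = 7:
Particular solution: y = 7e^(8(e^x - 1))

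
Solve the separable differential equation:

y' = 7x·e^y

Separating variables and integrating:
-e^(-y) = 7x²/2 + C

General solution: y = -ln(C - 7x²/2)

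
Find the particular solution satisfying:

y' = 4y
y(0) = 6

General solution: y = Ce^(4x)
Applying IC y(0) = 6:
Particular solution: y = 6e^(4x)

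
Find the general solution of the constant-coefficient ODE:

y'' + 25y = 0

Characteristic equation: r² + 25 = 0
Roots: r = ±5i (complex conjugates)
General solution: y = C₁cos(5x) + C₂sin(5x)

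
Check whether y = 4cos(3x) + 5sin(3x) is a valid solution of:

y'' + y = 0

Verification:
y'' = -36cos(3x) - 45sin(3x)
y'' + y ≠ 0 (frequency mismatch: got 9 instead of 1)

No, it is not a solution.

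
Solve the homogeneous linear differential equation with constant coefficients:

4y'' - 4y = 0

Characteristic equation: 4r² - 4 = 0
Divide by 4: r² - 1 = 0
Roots: r = 1, -1 (distinct real)
General solution: y = C₁e^x + C₂e^(-x)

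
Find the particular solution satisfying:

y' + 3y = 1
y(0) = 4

General solution: y = 1/3 + Ce^(-3x)
Applying y(0) = 4: C = 4 - 1/3 = 11/3
Particular solution: y = 1/3 + (11/3)e^(-3x)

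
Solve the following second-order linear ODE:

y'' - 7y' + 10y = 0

Characteristic equation: r² - 7r + 10 = 0
Roots: r = 2, 5 (distinct real)
General solution: y = C₁e^(2x) + C₂e^(5x)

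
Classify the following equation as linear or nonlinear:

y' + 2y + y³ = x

Nonlinear (y³ term)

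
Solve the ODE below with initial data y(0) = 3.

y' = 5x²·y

General solution: y = Ce^(5x³/3)
Applying IC y(0) = 3:
Particular solution: y = 3e^(5x³/3)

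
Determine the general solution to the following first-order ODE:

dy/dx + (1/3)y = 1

Using integrating factor method:

General solution: y = 3 + Ce^(-x/3)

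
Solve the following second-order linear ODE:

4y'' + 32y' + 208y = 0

Characteristic equation: 4r² + 32r + 208 = 0
Divide by 4: r² + 8r + 52 = 0
Roots: r = -4 ± 6i (complex conjugates)
General solution: y = e^(-4x)(C₁cos(6x) + C₂sin(6x))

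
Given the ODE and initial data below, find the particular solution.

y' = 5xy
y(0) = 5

General solution: y = Ce^(5x²/2)
Applying IC y(0) = 5:
Particular solution: y = 5e^(5x²/2)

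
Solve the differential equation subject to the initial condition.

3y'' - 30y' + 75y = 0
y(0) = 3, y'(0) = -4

General solution: y = (C₁ + C₂x)e^(5x)
Repeated root r = 5
Applying ICs: C₁ = 3, C₂ = -19
Particular solution: y = (3 - 19x)e^(5x)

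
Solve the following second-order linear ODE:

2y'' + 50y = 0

Characteristic equation: 2r² + 50 = 0
Divide by 2: r² + 25 = 0
Roots: r = ±5i (complex conjugates)
General solution: y = C₁cos(5x) + C₂sin(5x)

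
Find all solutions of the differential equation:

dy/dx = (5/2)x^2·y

Separating variables and integrating:
ln|y| = 5x^3/6 + C

General solution: y = Ce^(5x^3/6)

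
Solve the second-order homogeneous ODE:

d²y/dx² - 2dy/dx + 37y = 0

Characteristic equation: r² - 2r + 37 = 0
Roots: r = 1 ± 6i (complex conjugates)
General solution: y = e^x(C₁cos(6x) + C₂sin(6x))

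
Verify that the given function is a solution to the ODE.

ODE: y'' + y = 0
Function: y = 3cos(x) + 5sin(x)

Verification:
y'' = -3cos(x) - 5sin(x)
y'' + y = 0 ✓

Yes, it is a solution.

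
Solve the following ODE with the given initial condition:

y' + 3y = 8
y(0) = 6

General solution: y = 8/3 + Ce^(-3x)
Applying y(0) = 6: C = 6 - 8/3 = 10/3
Particular solution: y = 8/3 + (10/3)e^(-3x)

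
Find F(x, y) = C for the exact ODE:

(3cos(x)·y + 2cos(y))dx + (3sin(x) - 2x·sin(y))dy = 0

Verify exactness: ∂M/∂y = ∂N/∂x ✓
Find F(x,y) such that ∂F/∂x = M, ∂F/∂y = N
Solution: 3sin(x)·y + 2x·cos(y) = C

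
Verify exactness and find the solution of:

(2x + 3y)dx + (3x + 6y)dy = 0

Verify exactness: ∂M/∂y = ∂N/∂x ✓
Find F(x,y) such that ∂F/∂x = M, ∂F/∂y = N
Solution: x² + 3xy + 3y² = C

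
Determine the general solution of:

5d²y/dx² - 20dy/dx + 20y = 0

Characteristic equation: 5r² - 20r + 20 = 0
Divide by 5: r² - 4r + 4 = 0
Factored: (r - 2)² = 0
Repeated root: r = 2
General solution: y = (C₁ + C₂x)e^(2x)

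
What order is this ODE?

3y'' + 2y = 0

The order is 2 (highest derivative is of order 2).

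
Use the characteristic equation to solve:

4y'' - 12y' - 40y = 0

Characteristic equation: 4r² - 12r - 40 = 0
Divide by 4: r² - 3r - 10 = 0
Roots: r = 5, -2 (distinct real)
General solution: y = C₁e^(5x) + C₂e^(-2x)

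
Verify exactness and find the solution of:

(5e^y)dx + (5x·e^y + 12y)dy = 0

Verify exactness: ∂M/∂y = ∂N/∂x ✓
Find F(x,y) such that ∂F/∂x = M, ∂F/∂y = N
Solution: 5x·e^y + 6y² = C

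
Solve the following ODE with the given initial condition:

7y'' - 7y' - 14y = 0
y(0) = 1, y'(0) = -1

General solution: y = C₁e^(2x) + C₂e^(-x)
Applying ICs: C₁ = 0, C₂ = 1
Particular solution: y = e^(-x)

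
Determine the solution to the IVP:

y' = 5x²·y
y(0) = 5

General solution: y = Ce^(5x³/3)
Applying IC y(0) = 5:
Particular solution: y = 5e^(5x³/3)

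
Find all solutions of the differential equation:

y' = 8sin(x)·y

Separating variables and integrating:
ln|y| = -8cos(x) + C

General solution: y = Ce^(-8cos(x))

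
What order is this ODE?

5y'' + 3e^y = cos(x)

The order is 2 (highest derivative is of order 2).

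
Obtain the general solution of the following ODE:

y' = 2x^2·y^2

Separating variables and integrating:
-1/y = 2x^3/3 + C

General solution: y^-1 = (-2/3)x^3 + C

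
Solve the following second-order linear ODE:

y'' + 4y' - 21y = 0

Characteristic equation: r² + 4r - 21 = 0
Roots: r = 3, -7 (distinct real)
General solution: y = C₁e^(3x) + C₂e^(-7x)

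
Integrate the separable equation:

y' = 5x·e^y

Separating variables and integrating:
-e^(-y) = 5x²/2 + C

General solution: y = -ln(C - 5x²/2)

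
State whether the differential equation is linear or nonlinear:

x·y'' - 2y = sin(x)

Linear (y and its derivatives appear to the first power only, no products of y terms)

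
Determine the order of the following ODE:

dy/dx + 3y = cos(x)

The order is 1 (highest derivative is of order 1).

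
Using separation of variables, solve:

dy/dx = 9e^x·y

Separating variables and integrating:
ln|y| = 9e^x + C

General solution: y = Ce^(9e^x)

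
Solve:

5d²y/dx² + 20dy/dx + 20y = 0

Characteristic equation: 5r² + 20r + 20 = 0
Divide by 5: r² + 4r + 4 = 0
Factored: (r + 2)² = 0
Repeated root: r = -2
General solution: y = (C₁ + C₂x)e^(-2x)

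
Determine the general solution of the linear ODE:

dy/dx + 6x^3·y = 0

Using integrating factor method:

General solution: y = Ce^(-3x^4/2)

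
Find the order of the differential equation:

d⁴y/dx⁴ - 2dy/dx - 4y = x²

The order is 4 (highest derivative is of order 4).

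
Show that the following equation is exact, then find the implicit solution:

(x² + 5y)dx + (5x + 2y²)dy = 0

Verify exactness: ∂M/∂y = ∂N/∂x ✓
Find F(x,y) such that ∂F/∂x = M, ∂F/∂y = N
Solution: x³/3 + 5xy + 2y³/3 = C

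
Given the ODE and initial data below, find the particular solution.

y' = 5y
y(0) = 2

General solution: y = Ce^(5x)
Applying IC y(0) = 2:
Particular solution: y = 2e^(5x)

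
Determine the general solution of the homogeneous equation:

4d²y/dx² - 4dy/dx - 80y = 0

Characteristic equation: 4r² - 4r - 80 = 0
Divide by 4: r² - r - 20 = 0
Roots: r = 5, -4 (distinct real)
General solution: y = C₁e^(5x) + C₂e^(-4x)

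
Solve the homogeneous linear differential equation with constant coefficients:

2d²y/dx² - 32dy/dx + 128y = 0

Characteristic equation: 2r² - 32r + 128 = 0
Divide by 2: r² - 16r + 64 = 0
Factored: (r - 8)² = 0
Repeated root: r = 8
General solution: y = (C₁ + C₂x)e^(8x)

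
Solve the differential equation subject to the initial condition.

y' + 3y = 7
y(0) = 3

General solution: y = 7/3 + Ce^(-3x)
Applying y(0) = 3: C = 3 - 7/3 = 2/3
Particular solution: y = 7/3 + (2/3)e^(-3x)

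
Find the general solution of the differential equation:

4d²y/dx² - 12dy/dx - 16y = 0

Characteristic equation: 4r² - 12r - 16 = 0
Divide by 4: r² - 3r - 4 = 0
Roots: r = 4, -1 (distinct real)
General solution: y = C₁e^(4x) + C₂e^(-x)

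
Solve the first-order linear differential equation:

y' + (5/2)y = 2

Using integrating factor method:

General solution: y = 4/5 + Ce^(-5x/2)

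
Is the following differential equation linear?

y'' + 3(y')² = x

No. Nonlinear ((y')² term)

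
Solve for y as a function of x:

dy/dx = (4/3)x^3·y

Separating variables and integrating:
ln|y| = x^4/3 + C

General solution: y = Ce^(x^4/3)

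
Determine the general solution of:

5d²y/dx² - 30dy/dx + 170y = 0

Characteristic equation: 5r² - 30r + 170 = 0
Divide by 5: r² - 6r + 34 = 0
Roots: r = 3 ± 5i (complex conjugates)
General solution: y = e^(3x)(C₁cos(5x) + C₂sin(5x))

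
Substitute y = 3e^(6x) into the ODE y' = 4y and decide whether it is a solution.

Verification:
y = 3e^(6x)
y' = 18e^(6x)
But 4y = 12e^(6x)
y' ≠ 4y — the derivative does not match

No, it is not a solution.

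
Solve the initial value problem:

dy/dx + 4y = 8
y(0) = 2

General solution: y = 2 + Ce^(-4x)
Applying y(0) = 2: C = 2 - 2 = 0
Particular solution: y = 2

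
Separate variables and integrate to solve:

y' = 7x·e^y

Separating variables and integrating:
-e^(-y) = 7x²/2 + C

General solution: y = -ln(C - 7x²/2)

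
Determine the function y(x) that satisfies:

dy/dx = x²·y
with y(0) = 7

General solution: y = Ce^(x³/3)
Applying IC y(0) = 7:
Particular solution: y = 7e^(x³/3)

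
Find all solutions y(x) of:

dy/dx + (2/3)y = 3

Using integrating factor method:

General solution: y = 9/2 + Ce^(-2x/3)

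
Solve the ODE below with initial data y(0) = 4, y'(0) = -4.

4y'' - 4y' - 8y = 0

General solution: y = C₁e^(2x) + C₂e^(-x)
Applying ICs: C₁ = 0, C₂ = 4
Particular solution: y = 4e^(-x)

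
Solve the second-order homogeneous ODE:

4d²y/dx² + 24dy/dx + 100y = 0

Characteristic equation: 4r² + 24r + 100 = 0
Divide by 4: r² + 6r + 25 = 0
Roots: r = -3 ± 4i (complex conjugates)
General solution: y = e^(-3x)(C₁cos(4x) + C₂sin(4x))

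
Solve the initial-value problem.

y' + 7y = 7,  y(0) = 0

General solution: y = 1 + Ce^(-7x)
Applying y(0) = 0: C = 0 - 1 = -1
Particular solution: y = 1 - e^(-7x)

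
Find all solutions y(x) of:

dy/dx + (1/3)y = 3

Using integrating factor method:

General solution: y = 9 + Ce^(-x/3)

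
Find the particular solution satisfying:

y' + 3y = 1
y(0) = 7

General solution: y = 1/3 + Ce^(-3x)
Applying y(0) = 7: C = 7 - 1/3 = 20/3
Particular solution: y = 1/3 + (20/3)e^(-3x)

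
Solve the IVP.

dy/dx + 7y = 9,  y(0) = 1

General solution: y = 9/7 + Ce^(-7x)
Applying y(0) = 1: C = 1 - 9/7 = -2/7
Particular solution: y = 9/7 - (2/7)e^(-7x)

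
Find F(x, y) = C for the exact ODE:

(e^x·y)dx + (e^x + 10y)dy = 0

Verify exactness: ∂M/∂y = ∂N/∂x ✓
Find F(x,y) such that ∂F/∂x = M, ∂F/∂y = N
Solution: e^x·y + 5y² = C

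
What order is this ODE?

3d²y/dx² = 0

The order is 2 (highest derivative is of order 2).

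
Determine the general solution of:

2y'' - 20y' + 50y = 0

Characteristic equation: 2r² - 20r + 50 = 0
Divide by 2: r² - 10r + 25 = 0
Factored: (r - 5)² = 0
Repeated root: r = 5
General solution: y = (C₁ + C₂x)e^(5x)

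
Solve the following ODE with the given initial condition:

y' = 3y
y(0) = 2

General solution: y = Ce^(3x)
Applying IC y(0) = 2:
Particular solution: y = 2e^(3x)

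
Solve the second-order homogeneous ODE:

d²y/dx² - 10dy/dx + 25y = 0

Characteristic equation: r² - 10r + 25 = 0
Factored: (r - 5)² = 0
Repeated root: r = 5
General solution: y = (C₁ + C₂x)e^(5x)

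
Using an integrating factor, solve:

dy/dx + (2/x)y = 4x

Using integrating factor method:

General solution: y = x^2 + Cx^(-2)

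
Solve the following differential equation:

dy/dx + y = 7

Using integrating factor method:

General solution: y = 7 + Ce^(-x)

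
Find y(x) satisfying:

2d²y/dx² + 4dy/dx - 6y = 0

Characteristic equation: 2r² + 4r - 6 = 0
Divide by 2: r² + 2r - 3 = 0
Roots: r = 1, -3 (distinct real)
General solution: y = C₁e^x + C₂e^(-3x)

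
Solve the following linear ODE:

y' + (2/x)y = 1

Using integrating factor method:

General solution: y = (1/3)x + Cx^(-2)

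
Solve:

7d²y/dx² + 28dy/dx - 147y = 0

Characteristic equation: 7r² + 28r - 147 = 0
Divide by 7: r² + 4r - 21 = 0
Roots: r = 3, -7 (distinct real)
General solution: y = C₁e^(3x) + C₂e^(-7x)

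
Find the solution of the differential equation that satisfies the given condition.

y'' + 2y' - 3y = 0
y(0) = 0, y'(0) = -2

General solution: y = C₁e^x + C₂e^(-3x)
Applying ICs: C₁ = -1/2, C₂ = 1/2
Particular solution: y = -(1/2)e^x + (1/2)e^(-3x)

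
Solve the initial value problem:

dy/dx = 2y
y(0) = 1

General solution: y = Ce^(2x)
Applying IC y(0) = 1:
Particular solution: y = e^(2x)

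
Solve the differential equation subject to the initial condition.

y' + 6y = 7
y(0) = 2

General solution: y = 7/6 + Ce^(-6x)
Applying y(0) = 2: C = 2 - 7/6 = 5/6
Particular solution: y = 7/6 + (5/6)e^(-6x)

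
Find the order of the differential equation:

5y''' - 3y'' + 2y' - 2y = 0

The order is 3 (highest derivative is of order 3).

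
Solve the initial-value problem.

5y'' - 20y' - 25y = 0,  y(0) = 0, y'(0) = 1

General solution: y = C₁e^(5x) + C₂e^(-x)
Applying ICs: C₁ = 1/6, C₂ = -1/6
Particular solution: y = (1/6)e^(5x) - (1/6)e^(-x)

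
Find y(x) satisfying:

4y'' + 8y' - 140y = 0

Characteristic equation: 4r² + 8r - 140 = 0
Divide by 4: r² + 2r - 35 = 0
Roots: r = 5, -7 (distinct real)
General solution: y = C₁e^(5x) + C₂e^(-7x)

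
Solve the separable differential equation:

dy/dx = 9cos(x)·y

Separating variables and integrating:
ln|y| = 9sin(x) + C

General solution: y = Ce^(9sin(x))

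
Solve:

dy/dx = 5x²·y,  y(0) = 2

General solution: y = Ce^(5x³/3)
Applying IC y(0) = 2:
Particular solution: y = 2e^(5x³/3)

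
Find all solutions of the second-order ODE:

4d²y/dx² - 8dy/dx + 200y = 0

Characteristic equation: 4r² - 8r + 200 = 0
Divide by 4: r² - 2r + 50 = 0
Roots: r = 1 ± 7i (complex conjugates)
General solution: y = e^x(C₁cos(7x) + C₂sin(7x))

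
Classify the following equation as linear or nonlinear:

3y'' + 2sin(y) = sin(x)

Nonlinear (sin(y) is nonlinear in y)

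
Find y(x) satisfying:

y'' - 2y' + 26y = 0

Characteristic equation: r² - 2r + 26 = 0
Roots: r = 1 ± 5i (complex conjugates)
General solution: y = e^x(C₁cos(5x) + C₂sin(5x))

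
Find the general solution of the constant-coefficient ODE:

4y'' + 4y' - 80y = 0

Characteristic equation: 4r² + 4r - 80 = 0
Divide by 4: r² + r - 20 = 0
Roots: r = 4, -5 (distinct real)
General solution: y = C₁e^(4x) + C₂e^(-5x)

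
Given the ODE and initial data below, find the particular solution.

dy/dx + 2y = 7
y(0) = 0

General solution: y = 7/2 + Ce^(-2x)
Applying y(0) = 0: C = 0 - 7/2 = -7/2
Particular solution: y = 7/2 - (7/2)e^(-2x)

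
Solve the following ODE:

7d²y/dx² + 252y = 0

Characteristic equation: 7r² + 252 = 0
Divide by 7: r² + 36 = 0
Roots: r = ±6i (complex conjugates)
General solution: y = C₁cos(6x) + C₂sin(6x)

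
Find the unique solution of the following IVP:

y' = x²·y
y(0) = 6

General solution: y = Ce^(x³/3)
Applying IC y(0) = 6:
Particular solution: y = 6e^(x³/3)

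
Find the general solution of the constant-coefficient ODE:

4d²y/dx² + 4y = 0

Characteristic equation: 4r² + 4 = 0
Divide by 4: r² + 1 = 0
Roots: r = ±i (complex conjugates)
General solution: y = C₁cos(x) + C₂sin(x)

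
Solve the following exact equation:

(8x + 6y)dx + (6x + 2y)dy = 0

Verify exactness: ∂M/∂y = ∂N/∂x ✓
Find F(x,y) such that ∂F/∂x = M, ∂F/∂y = N
Solution: 4x² + 6xy + y² = C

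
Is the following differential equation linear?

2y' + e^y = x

No. Nonlinear (e^y is nonlinear in y)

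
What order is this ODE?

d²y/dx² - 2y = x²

The order is 2 (highest derivative is of order 2).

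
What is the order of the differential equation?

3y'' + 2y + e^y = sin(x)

The order is 2 (highest derivative is of order 2).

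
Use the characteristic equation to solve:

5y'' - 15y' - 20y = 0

Characteristic equation: 5r² - 15r - 20 = 0
Divide by 5: r² - 3r - 4 = 0
Roots: r = 4, -1 (distinct real)
General solution: y = C₁e^(4x) + C₂e^(-x)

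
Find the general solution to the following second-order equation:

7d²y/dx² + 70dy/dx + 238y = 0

Characteristic equation: 7r² + 70r + 238 = 0
Divide by 7: r² + 10r + 34 = 0
Roots: r = -5 ± 3i (complex conjugates)
General solution: y = e^(-5x)(C₁cos(3x) + C₂sin(3x))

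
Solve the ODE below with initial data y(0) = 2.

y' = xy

General solution: y = Ce^(x²/2)
Applying IC y(0) = 2:
Particular solution: y = 2e^(x²/2)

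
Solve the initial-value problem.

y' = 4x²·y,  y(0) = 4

General solution: y = Ce^(4x³/3)
Applying IC y(0) = 4:
Particular solution: y = 4e^(4x³/3)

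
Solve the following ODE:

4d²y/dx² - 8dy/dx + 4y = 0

Characteristic equation: 4r² - 8r + 4 = 0
Divide by 4: r² - 2r + 1 = 0
Factored: (r - 1)² = 0
Repeated root: r = 1
General solution: y = (C₁ + C₂x)e^x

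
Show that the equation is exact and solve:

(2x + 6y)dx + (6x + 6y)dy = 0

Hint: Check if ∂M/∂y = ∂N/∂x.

Verify exactness: ∂M/∂y = ∂N/∂x ✓
Find F(x,y) such that ∂F/∂x = M, ∂F/∂y = N
Solution: x² + 6xy + 3y² = C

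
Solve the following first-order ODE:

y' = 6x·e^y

Separating variables and integrating:
-e^(-y) = 3x² + C

General solution: y = -ln(C - 3x²)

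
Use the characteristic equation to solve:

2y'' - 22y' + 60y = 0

Characteristic equation: 2r² - 22r + 60 = 0
Divide by 2: r² - 11r + 30 = 0
Roots: r = 5, 6 (distinct real)
General solution: y = C₁e^(5x) + C₂e^(6x)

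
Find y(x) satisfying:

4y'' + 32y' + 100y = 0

Characteristic equation: 4r² + 32r + 100 = 0
Divide by 4: r² + 8r + 25 = 0
Roots: r = -4 ± 3i (complex conjugates)
General solution: y = e^(-4x)(C₁cos(3x) + C₂sin(3x))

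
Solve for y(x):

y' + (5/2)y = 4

Using integrating factor method:

General solution: y = 8/5 + Ce^(-5x/2)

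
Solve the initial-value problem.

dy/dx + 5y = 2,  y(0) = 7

General solution: y = 2/5 + Ce^(-5x)
Applying y(0) = 7: C = 7 - 2/5 = 33/5
Particular solution: y = 2/5 + (33/5)e^(-5x)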